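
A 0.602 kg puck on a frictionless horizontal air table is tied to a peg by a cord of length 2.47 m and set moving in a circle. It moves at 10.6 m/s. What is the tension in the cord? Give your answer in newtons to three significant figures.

The tension is the only horizontal force, so it supplies the full centripetal force: T = m v²/r = 0.602 × (10.60)²/2.47 = 0.602 × 112.4/2.47 = 27.38 N.

27.4 N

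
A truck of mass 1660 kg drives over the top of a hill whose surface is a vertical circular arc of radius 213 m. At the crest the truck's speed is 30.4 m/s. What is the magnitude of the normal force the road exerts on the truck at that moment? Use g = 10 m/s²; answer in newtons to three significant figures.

At the crest the centripetal acceleration points downward (toward the centre of the arc), so mg − N = mv²/r.
N = m(g − v²/r) = 1660 × (10.0 − (30.4)²/213) = 1660 × (10.0 − 4.339) = 1660 × 5.661 = 9398 N.

9400 N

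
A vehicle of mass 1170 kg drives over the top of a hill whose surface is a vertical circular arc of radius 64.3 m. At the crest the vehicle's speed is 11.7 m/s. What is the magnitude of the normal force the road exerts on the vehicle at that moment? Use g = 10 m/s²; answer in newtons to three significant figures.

9210 N

At the crest the centripetal acceleration points downward (toward the centre of the arc), so mg − N = mv²/r.
N = m(g − v²/r) = 1170 × (10.0 − (11.7)²/64.3) = 1170 × (10.0 − 2.129) = 1170 × 7.871 = 9209 N.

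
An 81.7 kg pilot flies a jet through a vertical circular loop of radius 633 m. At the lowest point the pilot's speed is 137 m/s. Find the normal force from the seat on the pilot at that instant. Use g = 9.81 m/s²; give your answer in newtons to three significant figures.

At the lowest point, N points up (toward the centre) and the weight mg points down (away from the centre), so the net inward force is N − mg = mv²/r.
N = m(v²/r + g) = 81.7 × ((137)²/633 + 9.81) = 81.7 × (29.65 + 9.81) = 81.7 × 39.46 = 3224 N.

3220 N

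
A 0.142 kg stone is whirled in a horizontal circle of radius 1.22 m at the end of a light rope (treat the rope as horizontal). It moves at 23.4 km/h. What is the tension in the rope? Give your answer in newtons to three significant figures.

v = 23.4 km/h = 23.4/3.6 = 6.500 m/s.
The tension is the only horizontal force, so it supplies the full centripetal force: T = m v²/r = 0.142 × (6.500)²/1.22 = 0.142 × 42.25/1.22 = 4.918 N.

4.92 N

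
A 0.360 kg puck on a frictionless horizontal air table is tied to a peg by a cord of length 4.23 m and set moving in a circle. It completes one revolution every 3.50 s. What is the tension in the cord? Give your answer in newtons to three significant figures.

v = 2πr/T = 2π × 4.23/3.50 = 7.594 m/s.
The tension is the only horizontal force, so it supplies the full centripetal force: T = m v²/r = 0.360 × (7.594)²/4.23 = 0.360 × 57.66/4.23 = 4.908 N.

4.91 N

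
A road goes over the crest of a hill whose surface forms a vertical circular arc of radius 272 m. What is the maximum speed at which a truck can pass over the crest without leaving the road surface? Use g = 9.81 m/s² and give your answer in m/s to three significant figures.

51.7 m/s

At the crest the centre of the circle is below the truck, so the net downward (centripetal) force is mg − N = mv²/r.
The truck leaves the road when N → 0, giving v_max = √(g r) = √(9.81 × 272) = 51.66 m/s.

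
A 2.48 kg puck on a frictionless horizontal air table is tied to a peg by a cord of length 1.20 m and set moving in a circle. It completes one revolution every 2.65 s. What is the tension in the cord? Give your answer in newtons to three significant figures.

16.7 N

v = 2πr/T = 2π × 1.20/2.65 = 2.845 m/s.
The tension is the only horizontal force, so it supplies the full centripetal force: T = m v²/r = 2.48 × (2.845)²/1.20 = 2.48 × 8.095/1.20 = 16.73 N.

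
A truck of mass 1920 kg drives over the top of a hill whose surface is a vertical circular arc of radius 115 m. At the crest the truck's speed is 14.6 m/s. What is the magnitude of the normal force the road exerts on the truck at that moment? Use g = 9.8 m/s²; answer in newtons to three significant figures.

At the crest the centripetal acceleration points downward (toward the centre of the arc), so mg − N = mv²/r.
N = m(g − v²/r) = 1920 × (9.8 − (14.6)²/115) = 1920 × (9.8 − 1.854) = 1920 × 7.946 = 15260 N.

15300 N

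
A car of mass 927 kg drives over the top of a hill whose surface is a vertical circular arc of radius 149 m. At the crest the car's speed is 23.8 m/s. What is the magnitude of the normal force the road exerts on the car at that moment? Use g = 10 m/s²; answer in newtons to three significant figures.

5750 N

At the crest the centripetal acceleration points downward (toward the centre of the arc), so mg − N = mv²/r.
N = m(g − v²/r) = 927 × (10.0 − (23.8)²/149) = 927 × (10.0 − 3.802) = 927 × 6.198 = 5746 N.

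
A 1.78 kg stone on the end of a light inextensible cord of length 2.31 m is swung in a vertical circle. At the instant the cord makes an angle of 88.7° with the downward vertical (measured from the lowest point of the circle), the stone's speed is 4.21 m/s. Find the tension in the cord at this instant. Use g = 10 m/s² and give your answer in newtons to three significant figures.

14.1 N

Take the radial direction toward the centre of the circle as positive. The component of the weight along the string toward the centre is −mg cos φ (φ measured from the bottom), so Newton's second law along the string gives T − mg cos φ = m v²/r.
cos 88.7° = 0.02269, so T = m(v²/r + g cos φ) = 1.78 × ((4.21)²/2.31 + 10.0 × 0.02269) = 1.78 × (7.673 + (0.2269)) = 1.78 × 7.900 = 14.06 N.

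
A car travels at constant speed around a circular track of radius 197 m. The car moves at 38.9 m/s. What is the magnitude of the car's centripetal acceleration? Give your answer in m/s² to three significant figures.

7.68 m/s²

a_c = v²/r = (38.90)²/197 = 1513/197 = 7.681 m/s².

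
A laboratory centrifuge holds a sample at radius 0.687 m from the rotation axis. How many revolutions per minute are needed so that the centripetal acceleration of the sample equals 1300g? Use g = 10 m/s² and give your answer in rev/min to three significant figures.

1310 rev/min

Require ω²r = 1300g, so ω = √(1300 × 10.0/0.687) = 137.6 rad/s.
In rev/min: ω × 60/(2π) = 137.6 × 60/(2π) = 1314 rev/min.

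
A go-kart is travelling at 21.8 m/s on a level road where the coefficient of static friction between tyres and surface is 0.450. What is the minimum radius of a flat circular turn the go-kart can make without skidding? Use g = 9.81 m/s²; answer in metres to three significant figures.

At the limit, μ_s m g = m v²/r, so r_min = v²/(μ_s g) = (21.8)²/(0.450 × 9.81) = 475.2/4.414 = 107.7 m.

108 m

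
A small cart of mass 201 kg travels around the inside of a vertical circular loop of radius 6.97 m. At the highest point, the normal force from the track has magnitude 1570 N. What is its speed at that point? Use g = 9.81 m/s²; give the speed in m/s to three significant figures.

At the top, N + mg = mv²/r, so v = √(r(N/m + g)) = √(6.97 × (1570/201 + 9.81)) = √(6.97 × 17.62) = √122.8 = 11.08 m/s.

11.1 m/s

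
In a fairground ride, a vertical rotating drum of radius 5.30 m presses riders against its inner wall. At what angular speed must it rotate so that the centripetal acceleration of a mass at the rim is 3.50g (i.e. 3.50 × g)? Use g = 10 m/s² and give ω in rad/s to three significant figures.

2.57 rad/s

Centripetal acceleration a_c = ω²r. Setting ω²r = 3.50g:
ω = √(3.50g / r) = √(3.50 × 10.0 / 5.30) = √6.604 = 2.570 rad/s.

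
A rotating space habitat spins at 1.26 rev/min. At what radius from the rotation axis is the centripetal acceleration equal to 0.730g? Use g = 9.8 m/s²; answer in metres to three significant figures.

ω = 1.26 rev/min × 2π/60 = 0.1319 rad/s.
a_c = ω²r = 0.730g ⇒ r = 0.730 × 9.8 / (0.1319)² = 7.154/0.01741 = 410.9 m.

411 m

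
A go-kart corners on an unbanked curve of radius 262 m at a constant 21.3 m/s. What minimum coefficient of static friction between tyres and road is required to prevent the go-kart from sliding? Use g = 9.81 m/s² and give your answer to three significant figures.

0.177

Friction provides the centripetal force: μ_s m g = m v²/r, so μ_s = v²/(g r) = (21.30)²/(9.81 × 262) = 453.7/2570 = 0.1765.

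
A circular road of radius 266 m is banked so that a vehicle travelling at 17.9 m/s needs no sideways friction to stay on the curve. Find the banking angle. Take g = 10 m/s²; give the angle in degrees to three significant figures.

6.87°

With no friction, the horizontal component of the normal force provides the centripetal force: N sinθ = mv²/r, while N cosθ = mg vertically.
Dividing: tanθ = v²/(r g) = (17.9)²/(266 × 10.0) = 320.4/2660 = 0.1205.
θ = arctan(0.1205) = 6.868°.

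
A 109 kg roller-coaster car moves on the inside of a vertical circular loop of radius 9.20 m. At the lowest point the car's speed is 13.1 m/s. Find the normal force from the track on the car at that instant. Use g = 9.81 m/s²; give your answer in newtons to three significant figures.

At the lowest point, N points up (toward the centre) and the weight mg points down (away from the centre), so the net inward force is N − mg = mv²/r.
N = m(v²/r + g) = 109 × ((13.1)²/9.20 + 9.81) = 109 × (18.65 + 9.81) = 109 × 28.46 = 3102 N.

3100 N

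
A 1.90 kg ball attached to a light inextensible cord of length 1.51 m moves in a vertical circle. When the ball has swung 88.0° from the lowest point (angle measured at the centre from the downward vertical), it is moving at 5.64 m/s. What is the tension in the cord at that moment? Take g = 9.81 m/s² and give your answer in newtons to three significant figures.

40.7 N

Take the radial direction toward the centre of the circle as positive. The component of the weight along the string toward the centre is −mg cos φ (φ measured from the bottom), so Newton's second law along the string gives T − mg cos φ = m v²/r.
cos 88.0° = 0.03490, so T = m(v²/r + g cos φ) = 1.90 × ((5.64)²/1.51 + 9.81 × 0.03490) = 1.90 × (21.07 + (0.3424)) = 1.90 × 21.41 = 40.68 N.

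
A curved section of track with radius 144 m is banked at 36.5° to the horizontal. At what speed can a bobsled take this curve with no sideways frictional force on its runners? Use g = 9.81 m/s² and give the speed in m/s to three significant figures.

On a frictionless banked curve, N sinθ = mv²/r and N cosθ = mg, so tanθ = v²/(rg).
v = √(r g tanθ) = √(144 × 9.81 × tan 36.5°) = √(144 × 9.81 × 0.7400) = √1045 = 32.33 m/s.

32.3 m/s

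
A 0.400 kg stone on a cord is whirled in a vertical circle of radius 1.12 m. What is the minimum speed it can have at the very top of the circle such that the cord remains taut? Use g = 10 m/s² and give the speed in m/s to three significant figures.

At the top, both weight mg and T point toward the centre: T + mg = mv²/r.
At minimum speed T → 0, so mg = mv_min²/r ⇒ v_min = √(g r) = √(10.0 × 1.12) = 3.347 m/s.

3.35 m/s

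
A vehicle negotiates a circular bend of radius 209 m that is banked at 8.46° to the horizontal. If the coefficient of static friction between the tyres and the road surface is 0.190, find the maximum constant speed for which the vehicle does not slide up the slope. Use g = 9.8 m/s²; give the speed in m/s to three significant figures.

At the maximum speed, friction acts down the slope at its limiting value f = μN. Radially (horizontal, toward centre): N sinθ + μN cosθ = mv²/r. Vertically: N cosθ − μN sinθ = mg.
Dividing: v² = r g (sinθ + μcosθ)/(cosθ − μsinθ).
sinθ + μcosθ = 0.1471 + 0.190×0.9891 = 0.3351; cosθ − μsinθ = 0.9891 − 0.190×0.1471 = 0.9612.
v² = 209 × 9.8 × 0.3351/0.9612 = 714.0 m²/s², so v = 26.72 m/s.

26.7 m/s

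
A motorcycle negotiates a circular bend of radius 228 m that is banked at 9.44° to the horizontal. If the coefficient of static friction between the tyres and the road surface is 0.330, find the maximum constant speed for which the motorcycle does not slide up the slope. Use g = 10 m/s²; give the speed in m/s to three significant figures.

34.6 m/s

At the maximum speed, friction acts down the slope at its limiting value f = μN. Radially (horizontal, toward centre): N sinθ + μN cosθ = mv²/r. Vertically: N cosθ − μN sinθ = mg.
Dividing: v² = r g (sinθ + μcosθ)/(cosθ − μsinθ).
sinθ + μcosθ = 0.1640 + 0.330×0.9865 = 0.4895; cosθ − μsinθ = 0.9865 − 0.330×0.1640 = 0.9323.
v² = 228 × 10.0 × 0.4895/0.9323 = 1197 m²/s², so v = 34.60 m/s.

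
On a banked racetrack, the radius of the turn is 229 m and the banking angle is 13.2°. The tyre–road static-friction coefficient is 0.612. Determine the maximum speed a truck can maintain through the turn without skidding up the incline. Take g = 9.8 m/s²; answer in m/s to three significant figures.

At the maximum speed, friction acts down the slope at its limiting value f = μN. Radially (horizontal, toward centre): N sinθ + μN cosθ = mv²/r. Vertically: N cosθ − μN sinθ = mg.
Dividing: v² = r g (sinθ + μcosθ)/(cosθ − μsinθ).
sinθ + μcosθ = 0.2284 + 0.612×0.9736 = 0.8242; cosθ − μsinθ = 0.9736 − 0.612×0.2284 = 0.8338.
v² = 229 × 9.8 × 0.8242/0.8338 = 2218 m²/s², so v = 47.10 m/s.

47.1 m/s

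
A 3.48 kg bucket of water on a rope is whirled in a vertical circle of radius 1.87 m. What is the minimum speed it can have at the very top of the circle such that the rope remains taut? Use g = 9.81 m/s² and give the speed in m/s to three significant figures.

At the top, both weight mg and T point toward the centre: T + mg = mv²/r.
At minimum speed T → 0, so mg = mv_min²/r ⇒ v_min = √(g r) = √(9.81 × 1.87) = 4.283 m/s.

4.28 m/s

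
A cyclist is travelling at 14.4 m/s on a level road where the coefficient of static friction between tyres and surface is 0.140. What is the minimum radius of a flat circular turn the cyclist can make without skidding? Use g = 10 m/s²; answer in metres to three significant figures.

148 m

At the limit, μ_s m g = m v²/r, so r_min = v²/(μ_s g) = (14.4)²/(0.140 × 10.0) = 207.4/1.400 = 148.1 m.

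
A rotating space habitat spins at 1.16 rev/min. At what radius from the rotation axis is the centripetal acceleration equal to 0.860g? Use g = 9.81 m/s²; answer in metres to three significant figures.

ω = 1.16 rev/min × 2π/60 = 0.1215 rad/s.
a_c = ω²r = 0.860g ⇒ r = 0.860 × 9.81 / (0.1215)² = 8.437/0.01476 = 571.7 m.

572 m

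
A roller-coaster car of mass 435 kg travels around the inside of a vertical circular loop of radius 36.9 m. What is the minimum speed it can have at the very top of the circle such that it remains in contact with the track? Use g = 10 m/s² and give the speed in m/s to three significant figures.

19.2 m/s

At the highest point the centre is directly below, so both the weight and N act inward: N + mg = mv²/r.
At minimum speed N → 0, so mg = mv_min²/r ⇒ v_min = √(g r) = √(10.0 × 36.9) = 19.21 m/s.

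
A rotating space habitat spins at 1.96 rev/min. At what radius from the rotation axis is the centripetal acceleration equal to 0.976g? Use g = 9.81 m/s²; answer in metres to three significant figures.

227 m

ω = 1.96 rev/min × 2π/60 = 0.2053 rad/s.
a_c = ω²r = 0.976g ⇒ r = 0.976 × 9.81 / (0.2053)² = 9.575/0.04213 = 227.3 m.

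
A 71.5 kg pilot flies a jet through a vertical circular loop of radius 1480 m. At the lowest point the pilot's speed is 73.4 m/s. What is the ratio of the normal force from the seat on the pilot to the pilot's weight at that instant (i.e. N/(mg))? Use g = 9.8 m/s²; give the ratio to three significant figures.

1.37

At the bottom, N − mg = mv²/r, so N = m(v²/r + g) and N/(mg) = v²/(rg) + 1 = (73.4)²/(1480 × 9.8) + 1 = 0.3715 + 1 = 1.371.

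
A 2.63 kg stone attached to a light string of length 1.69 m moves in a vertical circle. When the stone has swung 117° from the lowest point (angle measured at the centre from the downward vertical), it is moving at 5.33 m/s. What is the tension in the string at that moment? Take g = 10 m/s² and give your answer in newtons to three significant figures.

32.3 N

Take the radial direction toward the centre of the circle as positive. The component of the weight along the string toward the centre is −mg cos φ (φ measured from the bottom), so Newton's second law along the string gives T − mg cos φ = m v²/r.
cos 117° = -0.4540, so T = m(v²/r + g cos φ) = 2.63 × ((5.33)²/1.69 + 10.0 × -0.4540) = 2.63 × (16.81 + (-4.540)) = 2.63 × 12.27 = 32.27 N.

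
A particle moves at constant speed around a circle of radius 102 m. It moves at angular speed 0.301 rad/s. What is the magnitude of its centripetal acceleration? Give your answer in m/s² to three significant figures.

v = ωr = 0.301 × 102 = 30.70 m/s.
a_c = v²/r = (30.70)²/102 = 942.6/102 = 9.241 m/s².

9.24 m/s²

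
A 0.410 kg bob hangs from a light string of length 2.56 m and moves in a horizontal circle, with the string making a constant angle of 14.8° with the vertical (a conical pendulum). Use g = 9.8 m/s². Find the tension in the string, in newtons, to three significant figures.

4.16 N

Vertically the bob has no acceleration, so T cosθ = mg.
T = mg/cosθ = 0.410 × 9.8 / cos 14.8° = 4.018/0.9668 = 4.156 N.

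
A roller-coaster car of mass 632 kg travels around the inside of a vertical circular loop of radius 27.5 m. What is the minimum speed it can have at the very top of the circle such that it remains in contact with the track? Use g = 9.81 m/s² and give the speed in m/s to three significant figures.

At the top, both weight mg and N point toward the centre: N + mg = mv²/r.
At minimum speed N → 0, so mg = mv_min²/r ⇒ v_min = √(g r) = √(9.81 × 27.5) = 16.42 m/s.

16.4 m/s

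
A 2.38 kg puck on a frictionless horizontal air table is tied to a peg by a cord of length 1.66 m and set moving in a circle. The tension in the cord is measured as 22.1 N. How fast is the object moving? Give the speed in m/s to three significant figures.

T = m v²/r ⇒ v = √(T r / m) = √(22.1 × 1.66 / 2.38) = √15.41 = 3.926 m/s.

3.93 m/s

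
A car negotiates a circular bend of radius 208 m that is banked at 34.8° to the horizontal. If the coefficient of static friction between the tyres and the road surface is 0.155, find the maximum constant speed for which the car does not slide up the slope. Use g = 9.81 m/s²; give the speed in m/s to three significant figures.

At the maximum speed, friction acts down the slope at its limiting value f = μN. Radially (horizontal, toward centre): N sinθ + μN cosθ = mv²/r. Vertically: N cosθ − μN sinθ = mg.
Dividing: v² = r g (sinθ + μcosθ)/(cosθ − μsinθ).
sinθ + μcosθ = 0.5707 + 0.155×0.8211 = 0.6980; cosθ − μsinθ = 0.8211 − 0.155×0.5707 = 0.7327.
v² = 208 × 9.81 × 0.6980/0.7327 = 1944 m²/s², so v = 44.09 m/s.

44.1 m/s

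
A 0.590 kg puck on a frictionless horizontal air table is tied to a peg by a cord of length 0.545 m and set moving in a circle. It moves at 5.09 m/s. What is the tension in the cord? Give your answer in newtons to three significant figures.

The tension is the only horizontal force, so it supplies the full centripetal force: T = m v²/r = 0.590 × (5.090)²/0.545 = 0.590 × 25.91/0.545 = 28.05 N.

28.0 N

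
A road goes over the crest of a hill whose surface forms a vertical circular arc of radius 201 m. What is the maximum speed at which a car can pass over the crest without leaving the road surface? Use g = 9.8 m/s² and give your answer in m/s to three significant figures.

At the crest the centre of the circle is below the car, so the net downward (centripetal) force is mg − N = mv²/r.
The car leaves the road when N → 0, giving v_max = √(g r) = √(9.8 × 201) = 44.38 m/s.

44.4 m/s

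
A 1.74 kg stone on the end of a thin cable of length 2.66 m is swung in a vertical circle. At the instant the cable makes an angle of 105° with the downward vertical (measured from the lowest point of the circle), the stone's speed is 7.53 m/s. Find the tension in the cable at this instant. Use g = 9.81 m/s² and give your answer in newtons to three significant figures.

32.7 N

Take the radial direction toward the centre of the circle as positive. The component of the weight along the string toward the centre is −mg cos φ (φ measured from the bottom), so Newton's second law along the string gives T − mg cos φ = m v²/r.
cos 105° = -0.2588, so T = m(v²/r + g cos φ) = 1.74 × ((7.53)²/2.66 + 9.81 × -0.2588) = 1.74 × (21.32 + (-2.539)) = 1.74 × 18.78 = 32.67 N.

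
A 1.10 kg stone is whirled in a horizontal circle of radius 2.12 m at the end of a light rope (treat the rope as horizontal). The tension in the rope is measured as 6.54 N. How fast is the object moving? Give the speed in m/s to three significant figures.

3.55 m/s

T = m v²/r ⇒ v = √(T r / m) = √(6.54 × 2.12 / 1.10) = √12.60 = 3.550 m/s.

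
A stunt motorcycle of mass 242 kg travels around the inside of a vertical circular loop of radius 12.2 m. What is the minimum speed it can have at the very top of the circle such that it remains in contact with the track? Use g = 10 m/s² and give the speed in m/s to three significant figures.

11.0 m/s

At the top, both weight mg and N point toward the centre: N + mg = mv²/r.
At minimum speed N → 0, so mg = mv_min²/r ⇒ v_min = √(g r) = √(10.0 × 12.2) = 11.05 m/s.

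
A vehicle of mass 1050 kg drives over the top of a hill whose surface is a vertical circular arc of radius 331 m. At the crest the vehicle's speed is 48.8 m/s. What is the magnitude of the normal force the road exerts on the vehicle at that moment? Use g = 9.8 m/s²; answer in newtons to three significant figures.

2740 N

At the crest the centripetal acceleration points downward (toward the centre of the arc), so mg − N = mv²/r.
N = m(g − v²/r) = 1050 × (9.8 − (48.8)²/331) = 1050 × (9.8 − 7.195) = 1050 × 2.605 = 2736 N.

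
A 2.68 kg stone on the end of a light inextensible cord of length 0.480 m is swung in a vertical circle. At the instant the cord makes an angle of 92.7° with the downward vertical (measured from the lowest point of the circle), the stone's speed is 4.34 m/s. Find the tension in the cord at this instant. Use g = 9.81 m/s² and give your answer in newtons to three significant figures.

104 N

Take the radial direction toward the centre of the circle as positive. The component of the weight along the string toward the centre is −mg cos φ (φ measured from the bottom), so Newton's second law along the string gives T − mg cos φ = m v²/r.
cos 92.7° = -0.04711, so T = m(v²/r + g cos φ) = 2.68 × ((4.34)²/0.480 + 9.81 × -0.04711) = 2.68 × (39.24 + (-0.4621)) = 2.68 × 38.78 = 103.9 N.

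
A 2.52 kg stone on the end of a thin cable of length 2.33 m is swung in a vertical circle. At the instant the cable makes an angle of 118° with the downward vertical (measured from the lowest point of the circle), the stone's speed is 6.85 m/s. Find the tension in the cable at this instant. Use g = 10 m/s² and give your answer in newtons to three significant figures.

Take the radial direction toward the centre of the circle as positive. The component of the weight along the string toward the centre is −mg cos φ (φ measured from the bottom), so Newton's second law along the string gives T − mg cos φ = m v²/r.
cos 118° = -0.4695, so T = m(v²/r + g cos φ) = 2.52 × ((6.85)²/2.33 + 10.0 × -0.4695) = 2.52 × (20.14 + (-4.695)) = 2.52 × 15.44 = 38.92 N.

38.9 N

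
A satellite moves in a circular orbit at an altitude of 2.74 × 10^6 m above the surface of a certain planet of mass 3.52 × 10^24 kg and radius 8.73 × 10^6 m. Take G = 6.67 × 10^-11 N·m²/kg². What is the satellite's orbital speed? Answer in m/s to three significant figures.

4520 m/s

Orbital radius r = R + h = 8.73 × 10^6 + 2.74 × 10^6 = 1.147 × 10^7 m.
Gravity supplies the centripetal force: G M m / r² = m v² / r, so v = √(GM/r).
v = √(6.67 × 10^-11 × 3.52 × 10^24 / 1.147 × 10^7) = √(2.047 × 10^7) = 4524 m/s.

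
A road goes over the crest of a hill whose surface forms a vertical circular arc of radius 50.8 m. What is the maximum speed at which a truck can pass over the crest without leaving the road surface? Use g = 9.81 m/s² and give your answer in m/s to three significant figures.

22.3 m/s

At the crest the centre of the circle is below the truck, so the net downward (centripetal) force is mg − N = mv²/r.
The truck leaves the road when N → 0, giving v_max = √(g r) = √(9.81 × 50.8) = 22.32 m/s.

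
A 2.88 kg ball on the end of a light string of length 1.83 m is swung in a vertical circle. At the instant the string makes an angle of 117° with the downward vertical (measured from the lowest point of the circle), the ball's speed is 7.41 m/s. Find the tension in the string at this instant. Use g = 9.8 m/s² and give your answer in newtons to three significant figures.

Take the radial direction toward the centre of the circle as positive. The component of the weight along the string toward the centre is −mg cos φ (φ measured from the bottom), so Newton's second law along the string gives T − mg cos φ = m v²/r.
cos 117° = -0.4540, so T = m(v²/r + g cos φ) = 2.88 × ((7.41)²/1.83 + 9.8 × -0.4540) = 2.88 × (30.00 + (-4.449)) = 2.88 × 25.56 = 73.60 N.

73.6 N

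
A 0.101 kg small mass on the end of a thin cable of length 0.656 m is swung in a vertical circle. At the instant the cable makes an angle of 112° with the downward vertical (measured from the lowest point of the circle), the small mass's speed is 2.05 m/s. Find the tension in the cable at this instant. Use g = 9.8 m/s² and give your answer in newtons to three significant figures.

Take the radial direction toward the centre of the circle as positive. The component of the weight along the string toward the centre is −mg cos φ (φ measured from the bottom), so Newton's second law along the string gives T − mg cos φ = m v²/r.
cos 112° = -0.3746, so T = m(v²/r + g cos φ) = 0.101 × ((2.05)²/0.656 + 9.8 × -0.3746) = 0.101 × (6.406 + (-3.671)) = 0.101 × 2.735 = 0.2762 N.

0.276 N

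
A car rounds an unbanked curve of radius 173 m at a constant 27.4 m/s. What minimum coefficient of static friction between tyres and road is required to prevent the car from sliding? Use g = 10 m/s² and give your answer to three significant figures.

0.434

Friction provides the centripetal force: μ_s m g = m v²/r, so μ_s = v²/(g r) = (27.40)²/(10.0 × 173) = 750.8/1730 = 0.4340.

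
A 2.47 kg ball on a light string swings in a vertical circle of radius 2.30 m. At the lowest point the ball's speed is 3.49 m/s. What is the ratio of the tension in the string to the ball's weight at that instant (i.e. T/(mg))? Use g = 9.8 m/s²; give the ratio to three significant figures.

At the bottom, T − mg = mv²/r, so T = m(v²/r + g) and T/(mg) = v²/(rg) + 1 = (3.49)²/(2.30 × 9.8) + 1 = 0.5404 + 1 = 1.540.

1.54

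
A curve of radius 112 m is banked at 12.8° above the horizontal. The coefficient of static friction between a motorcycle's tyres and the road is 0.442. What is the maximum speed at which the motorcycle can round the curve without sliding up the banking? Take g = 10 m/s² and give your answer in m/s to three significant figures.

At the maximum speed, friction acts down the slope at its limiting value f = μN. Radially (horizontal, toward centre): N sinθ + μN cosθ = mv²/r. Vertically: N cosθ − μN sinθ = mg.
Dividing: v² = r g (sinθ + μcosθ)/(cosθ − μsinθ).
sinθ + μcosθ = 0.2215 + 0.442×0.9751 = 0.6526; cosθ − μsinθ = 0.9751 − 0.442×0.2215 = 0.8772.
v² = 112 × 10.0 × 0.6526/0.8772 = 833.2 m²/s², so v = 28.86 m/s.

28.9 m/s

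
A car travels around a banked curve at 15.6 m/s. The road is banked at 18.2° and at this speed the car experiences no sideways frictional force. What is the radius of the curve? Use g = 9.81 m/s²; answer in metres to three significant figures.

75.5 m

Frictionless banking: tanθ = v²/(rg), so r = v²/(g tanθ).
r = (15.6)²/(9.81 × tan 18.2°) = 243.4/(9.81 × 0.3288) = 243.4/3.225 = 75.45 m.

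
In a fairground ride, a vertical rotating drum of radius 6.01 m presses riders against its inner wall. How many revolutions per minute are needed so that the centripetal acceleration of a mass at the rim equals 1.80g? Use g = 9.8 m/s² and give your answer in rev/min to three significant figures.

Require ω²r = 1.80g, so ω = √(1.80 × 9.8/6.01) = 1.713 rad/s.
In rev/min: ω × 60/(2π) = 1.713 × 60/(2π) = 16.36 rev/min.

16.4 rev/min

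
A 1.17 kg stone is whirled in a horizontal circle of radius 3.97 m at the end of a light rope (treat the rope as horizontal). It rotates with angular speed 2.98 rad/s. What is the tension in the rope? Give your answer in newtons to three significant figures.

41.2 N

v = ωr = 2.98 × 3.97 = 11.83 m/s.
The tension is the only horizontal force, so it supplies the full centripetal force: T = m v²/r = 1.17 × (11.83)²/3.97 = 1.17 × 140.0/3.97 = 41.25 N.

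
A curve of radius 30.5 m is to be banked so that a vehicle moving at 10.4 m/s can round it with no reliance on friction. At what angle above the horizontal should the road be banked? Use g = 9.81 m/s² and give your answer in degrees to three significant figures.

19.9°

With no friction, the horizontal component of the normal force provides the centripetal force: N sinθ = mv²/r, while N cosθ = mg vertically.
Dividing: tanθ = v²/(r g) = (10.4)²/(30.5 × 9.81) = 108.2/299.2 = 0.3615.
θ = arctan(0.3615) = 19.87°.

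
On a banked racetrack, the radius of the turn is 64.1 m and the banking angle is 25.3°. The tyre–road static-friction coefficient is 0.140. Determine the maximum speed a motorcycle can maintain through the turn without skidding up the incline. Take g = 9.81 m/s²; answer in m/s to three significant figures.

20.3 m/s

At the maximum speed, friction acts down the slope at its limiting value f = μN. Radially (horizontal, toward centre): N sinθ + μN cosθ = mv²/r. Vertically: N cosθ − μN sinθ = mg.
Dividing: v² = r g (sinθ + μcosθ)/(cosθ − μsinθ).
sinθ + μcosθ = 0.4274 + 0.140×0.9041 = 0.5539; cosθ − μsinθ = 0.9041 − 0.140×0.4274 = 0.8443.
v² = 64.1 × 9.81 × 0.5539/0.8443 = 412.6 m²/s², so v = 20.31 m/s.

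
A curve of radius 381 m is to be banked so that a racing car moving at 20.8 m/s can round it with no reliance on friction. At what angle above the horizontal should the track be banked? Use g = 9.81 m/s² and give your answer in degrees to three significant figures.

For a frictionless banked turn: horizontally N sinθ = mv²/r and vertically N cosθ = mg.
Dividing: tanθ = v²/(r g) = (20.8)²/(381 × 9.81) = 432.6/3738 = 0.1158.
θ = arctan(0.1158) = 6.603°.

6.60°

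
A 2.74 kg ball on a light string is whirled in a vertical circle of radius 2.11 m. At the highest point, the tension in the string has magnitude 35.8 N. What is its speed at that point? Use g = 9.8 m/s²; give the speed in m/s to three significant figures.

At the top, T + mg = mv²/r, so v = √(r(T/m + g)) = √(2.11 × (35.8/2.74 + 9.8)) = √(2.11 × 22.87) = √48.25 = 6.946 m/s.

6.95 m/s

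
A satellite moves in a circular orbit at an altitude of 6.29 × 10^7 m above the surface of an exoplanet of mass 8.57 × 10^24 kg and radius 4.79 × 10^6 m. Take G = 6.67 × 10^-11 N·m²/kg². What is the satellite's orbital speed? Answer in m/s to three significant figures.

2910 m/s

Orbital radius r = R + h = 4.79 × 10^6 + 6.29 × 10^7 = 6.769 × 10^7 m.
Gravity supplies the centripetal force: G M m / r² = m v² / r, so v = √(GM/r).
v = √(6.67 × 10^-11 × 8.57 × 10^24 / 6.769 × 10^7) = √(8.445 × 10^6) = 2906 m/s.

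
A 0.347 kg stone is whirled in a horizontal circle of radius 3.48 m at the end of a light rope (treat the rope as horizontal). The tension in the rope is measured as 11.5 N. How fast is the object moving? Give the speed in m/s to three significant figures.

T = m v²/r ⇒ v = √(T r / m) = √(11.5 × 3.48 / 0.347) = √115.3 = 10.74 m/s.

10.7 m/s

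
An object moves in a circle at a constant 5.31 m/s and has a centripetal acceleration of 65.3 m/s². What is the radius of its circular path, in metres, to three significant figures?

a_c = v²/r ⇒ r = v²/a_c = (5.31)²/65.3 = 28.20/65.3 = 0.4318 m.

0.432 m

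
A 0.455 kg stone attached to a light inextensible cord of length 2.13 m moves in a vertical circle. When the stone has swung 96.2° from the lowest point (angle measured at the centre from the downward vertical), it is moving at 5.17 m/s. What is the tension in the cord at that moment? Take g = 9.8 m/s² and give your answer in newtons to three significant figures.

Take the radial direction toward the centre of the circle as positive. The component of the weight along the string toward the centre is −mg cos φ (φ measured from the bottom), so Newton's second law along the string gives T − mg cos φ = m v²/r.
cos 96.2° = -0.1080, so T = m(v²/r + g cos φ) = 0.455 × ((5.17)²/2.13 + 9.8 × -0.1080) = 0.455 × (12.55 + (-1.058)) = 0.455 × 11.49 = 5.228 N.

5.23 N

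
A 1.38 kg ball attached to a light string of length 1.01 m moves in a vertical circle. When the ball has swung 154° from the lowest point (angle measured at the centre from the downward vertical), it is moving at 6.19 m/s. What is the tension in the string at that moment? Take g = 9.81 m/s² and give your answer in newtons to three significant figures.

Take the radial direction toward the centre of the circle as positive. The component of the weight along the string toward the centre is −mg cos φ (φ measured from the bottom), so Newton's second law along the string gives T − mg cos φ = m v²/r.
cos 154° = -0.8988, so T = m(v²/r + g cos φ) = 1.38 × ((6.19)²/1.01 + 9.81 × -0.8988) = 1.38 × (37.94 + (-8.817)) = 1.38 × 29.12 = 40.18 N.

40.2 N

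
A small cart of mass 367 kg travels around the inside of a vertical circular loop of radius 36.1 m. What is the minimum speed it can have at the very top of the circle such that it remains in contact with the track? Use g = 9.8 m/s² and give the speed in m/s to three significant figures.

18.8 m/s

At the highest point the centre is directly below, so both the weight and N act inward: N + mg = mv²/r.
At minimum speed N → 0, so mg = mv_min²/r ⇒ v_min = √(g r) = √(9.8 × 36.1) = 18.81 m/s.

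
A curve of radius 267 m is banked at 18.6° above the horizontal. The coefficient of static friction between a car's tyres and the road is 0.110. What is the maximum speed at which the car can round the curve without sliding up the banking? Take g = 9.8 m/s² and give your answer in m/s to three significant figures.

34.8 m/s

At the maximum speed, friction acts down the slope at its limiting value f = μN. Radially (horizontal, toward centre): N sinθ + μN cosθ = mv²/r. Vertically: N cosθ − μN sinθ = mg.
Dividing: v² = r g (sinθ + μcosθ)/(cosθ − μsinθ).
sinθ + μcosθ = 0.3190 + 0.110×0.9478 = 0.4232; cosθ − μsinθ = 0.9478 − 0.110×0.3190 = 0.9127.
v² = 267 × 9.8 × 0.4232/0.9127 = 1213 m²/s², so v = 34.83 m/s.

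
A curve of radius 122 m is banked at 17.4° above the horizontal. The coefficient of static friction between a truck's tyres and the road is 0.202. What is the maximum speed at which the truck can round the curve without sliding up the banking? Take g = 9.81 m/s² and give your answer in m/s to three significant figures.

At the maximum speed, friction acts down the slope at its limiting value f = μN. Radially (horizontal, toward centre): N sinθ + μN cosθ = mv²/r. Vertically: N cosθ − μN sinθ = mg.
Dividing: v² = r g (sinθ + μcosθ)/(cosθ − μsinθ).
sinθ + μcosθ = 0.2990 + 0.202×0.9542 = 0.4918; cosθ − μsinθ = 0.9542 − 0.202×0.2990 = 0.8938.
v² = 122 × 9.81 × 0.4918/0.8938 = 658.5 m²/s², so v = 25.66 m/s.

25.7 m/s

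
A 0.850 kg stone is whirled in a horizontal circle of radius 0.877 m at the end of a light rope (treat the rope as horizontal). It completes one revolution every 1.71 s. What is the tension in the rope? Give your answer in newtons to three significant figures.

v = 2πr/T = 2π × 0.877/1.71 = 3.222 m/s.
The tension is the only horizontal force, so it supplies the full centripetal force: T = m v²/r = 0.850 × (3.222)²/0.877 = 0.850 × 10.38/0.877 = 10.06 N.

10.1 N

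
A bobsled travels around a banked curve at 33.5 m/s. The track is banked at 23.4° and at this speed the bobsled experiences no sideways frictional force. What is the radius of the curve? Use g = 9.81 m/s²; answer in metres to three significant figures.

264 m

Frictionless banking: tanθ = v²/(rg), so r = v²/(g tanθ).
r = (33.5)²/(9.81 × tan 23.4°) = 1122/(9.81 × 0.4327) = 1122/4.245 = 264.4 m.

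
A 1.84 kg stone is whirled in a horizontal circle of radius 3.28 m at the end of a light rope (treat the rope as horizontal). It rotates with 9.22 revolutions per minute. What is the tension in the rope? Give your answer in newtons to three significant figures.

ω = 9.22 rev/min × 2π/60 = 0.9655 rad/s, so v = ωr = 0.9655 × 3.28 = 3.167 m/s.
The tension is the only horizontal force, so it supplies the full centripetal force: T = m v²/r = 1.84 × (3.167)²/3.28 = 1.84 × 10.03/3.28 = 5.626 N.

5.63 N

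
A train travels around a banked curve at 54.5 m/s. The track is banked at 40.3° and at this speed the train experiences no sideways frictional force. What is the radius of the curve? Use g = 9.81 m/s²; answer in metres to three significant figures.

Frictionless banking: tanθ = v²/(rg), so r = v²/(g tanθ).
r = (54.5)²/(9.81 × tan 40.3°) = 2970/(9.81 × 0.8481) = 2970/8.319 = 357.0 m.

357 m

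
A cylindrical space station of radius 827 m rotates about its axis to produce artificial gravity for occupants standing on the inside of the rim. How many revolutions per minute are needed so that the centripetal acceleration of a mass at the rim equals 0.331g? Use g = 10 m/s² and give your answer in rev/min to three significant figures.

Require ω²r = 0.331g, so ω = √(0.331 × 10.0/827) = 0.06326 rad/s.
In rev/min: ω × 60/(2π) = 0.06326 × 60/(2π) = 0.6041 rev/min.

0.604 rev/min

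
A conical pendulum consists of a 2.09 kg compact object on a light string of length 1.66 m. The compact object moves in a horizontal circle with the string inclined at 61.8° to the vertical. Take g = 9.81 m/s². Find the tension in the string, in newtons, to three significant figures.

43.4 N

Vertically the bob has no acceleration, so T cosθ = mg.
T = mg/cosθ = 2.09 × 9.81 / cos 61.8° = 20.50/0.4726 = 43.39 N.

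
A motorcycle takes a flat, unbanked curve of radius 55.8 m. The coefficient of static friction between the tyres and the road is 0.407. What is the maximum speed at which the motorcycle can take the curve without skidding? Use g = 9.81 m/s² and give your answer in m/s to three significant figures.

14.9 m/s

The only inward force on a level bend is static friction, so at the limit f_s = μ_s N = μ_s m g = m v²/r.
Mass cancels: v_max = √(μ_s g r) = √(0.407 × 9.81 × 55.8) = √222.8 = 14.93 m/s.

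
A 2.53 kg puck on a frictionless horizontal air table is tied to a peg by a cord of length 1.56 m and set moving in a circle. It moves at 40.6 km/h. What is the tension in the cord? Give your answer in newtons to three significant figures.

206 N

v = 40.6 km/h = 40.6/3.6 = 11.28 m/s.
The tension is the only horizontal force, so it supplies the full centripetal force: T = m v²/r = 2.53 × (11.28)²/1.56 = 2.53 × 127.2/1.56 = 206.3 N.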